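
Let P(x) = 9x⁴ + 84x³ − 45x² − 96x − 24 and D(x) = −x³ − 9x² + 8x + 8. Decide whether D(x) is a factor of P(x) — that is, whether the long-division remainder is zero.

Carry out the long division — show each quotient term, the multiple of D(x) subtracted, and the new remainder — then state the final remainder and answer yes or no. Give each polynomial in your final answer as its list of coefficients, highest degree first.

R = [0], so D(x) is a factor of P(x). yes

Step 1: lead(9x⁴ + 84x³ − 45x² − 96x − 24) ÷ lead(D) = 9x⁴ ÷ −x³ = −9x. Subtract (−9x)·D = 9x⁴ + 81x³ − 72x² − 72x. Remainder: 3x³ + 27x² − 24x − 24.
Step 2: lead(3x³ + 27x² − 24x − 24) ÷ lead(D) = 3x³ ÷ −x³ = −3. Subtract (−3)·D = 3x³ + 27x² − 24x − 24. Remainder: 0.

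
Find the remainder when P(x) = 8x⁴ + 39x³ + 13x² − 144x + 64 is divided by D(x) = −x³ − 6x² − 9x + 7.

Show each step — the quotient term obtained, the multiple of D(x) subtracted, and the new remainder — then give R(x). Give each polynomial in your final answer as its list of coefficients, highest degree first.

Step 1: lead(8x⁴ + 39x³ + 13x² − 144x + 64) ÷ lead(D) = 8x⁴ ÷ −x³ = −8x. Subtract (−8x)·D = 8x⁴ + 48x³ + 72x² − 56x. Remainder: −9x³ − 59x² − 88x + 64.
Step 2: lead(−9x³ − 59x² − 88x + 64) ÷ lead(D) = −9x³ ÷ −x³ = 9. Subtract (9)·D = −9x³ − 54x² − 81x + 63. Remainder: −5x² − 7x + 1.

R = [-5, -7, 1]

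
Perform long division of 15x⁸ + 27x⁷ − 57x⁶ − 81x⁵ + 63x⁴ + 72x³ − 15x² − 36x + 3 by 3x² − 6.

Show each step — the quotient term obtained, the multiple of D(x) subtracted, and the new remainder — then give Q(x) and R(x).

Step 1: lead(15x⁸ + 27x⁷ − 57x⁶ − 81x⁵ + 63x⁴ + 72x³ − 15x² − 36x + 3) ÷ lead(D) = 15x⁸ ÷ 3x² = 5x⁶. Subtract (5x⁶)·D = 15x⁸ − 30x⁶. Remainder: 27x⁷ − 27x⁶ − 81x⁵ + 63x⁴ + 72x³ − 15x² − 36x + 3.
Step 2: lead(27x⁷ − 27x⁶ − 81x⁵ + 63x⁴ + 72x³ − 15x² − 36x + 3) ÷ lead(D) = 27x⁷ ÷ 3x² = 9x⁵. Subtract (9x⁵)·D = 27x⁷ − 54x⁵. Remainder: −27x⁶ − 27x⁵ + 63x⁴ + 72x³ − 15x² − 36x + 3.
Step 3: lead(−27x⁶ − 27x⁵ + 63x⁴ + 72x³ − 15x² − 36x + 3) ÷ lead(D) = −27x⁶ ÷ 3x² = −9x⁴. Subtract (−9x⁴)·D = −27x⁶ + 54x⁴. Remainder: −27x⁵ + 9x⁴ + 72x³ − 15x² − 36x + 3.
Step 4: lead(−27x⁵ + 9x⁴ + 72x³ − 15x² − 36x + 3) ÷ lead(D) = −27x⁵ ÷ 3x² = −9x³. Subtract (−9x³)·D = −27x⁵ + 54x³. Remainder: 9x⁴ + 18x³ − 15x² − 36x + 3.
Step 5: lead(9x⁴ + 18x³ − 15x² − 36x + 3) ÷ lead(D) = 9x⁴ ÷ 3x² = 3x². Subtract (3x²)·D = 9x⁴ − 18x². Remainder: 18x³ + 3x² − 36x + 3.
Step 6: lead(18x³ + 3x² − 36x + 3) ÷ lead(D) = 18x³ ÷ 3x² = 6x. Subtract (6x)·D = 18x³ − 36x. Remainder: 3x² + 3.
Step 7: lead(3x² + 3) ÷ lead(D) = 3x² ÷ 3x² = 1. Subtract (1)·D = 3x² − 6. Remainder: 9.

Q(x) = 5x⁶ + 9x⁵ − 9x⁴ − 9x³ + 3x² + 6x + 1; R(x) = 9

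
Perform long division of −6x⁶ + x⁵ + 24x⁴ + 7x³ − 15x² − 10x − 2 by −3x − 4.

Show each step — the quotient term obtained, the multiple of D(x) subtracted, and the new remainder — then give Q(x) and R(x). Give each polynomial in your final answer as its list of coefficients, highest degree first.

Q = [2, -3, -4, 3, 1, 2]; R = [6]

Step 1: lead(−6x⁶ + x⁵ + 24x⁴ + 7x³ − 15x² − 10x − 2) ÷ lead(D) = −6x⁶ ÷ −3x = 2x⁵. Subtract (2x⁵)·D = −6x⁶ − 8x⁵. Remainder: 9x⁵ + 24x⁴ + 7x³ − 15x² − 10x − 2.
Step 2: lead(9x⁵ + 24x⁴ + 7x³ − 15x² − 10x − 2) ÷ lead(D) = 9x⁵ ÷ −3x = −3x⁴. Subtract (−3x⁴)·D = 9x⁵ + 12x⁴. Remainder: 12x⁴ + 7x³ − 15x² − 10x − 2.
Step 3: lead(12x⁴ + 7x³ − 15x² − 10x − 2) ÷ lead(D) = 12x⁴ ÷ −3x = −4x³. Subtract (−4x³)·D = 12x⁴ + 16x³. Remainder: −9x³ − 15x² − 10x − 2.
Step 4: lead(−9x³ − 15x² − 10x − 2) ÷ lead(D) = −9x³ ÷ −3x = 3x². Subtract (3x²)·D = −9x³ − 12x². Remainder: −3x² − 10x − 2.
Step 5: lead(−3x² − 10x − 2) ÷ lead(D) = −3x² ÷ −3x = x. Subtract (x)·D = −3x² − 4x. Remainder: −6x − 2.
Step 6: lead(−6x − 2) ÷ lead(D) = −6x ÷ −3x = 2. Subtract (2)·D = −6x − 8. Remainder: 6.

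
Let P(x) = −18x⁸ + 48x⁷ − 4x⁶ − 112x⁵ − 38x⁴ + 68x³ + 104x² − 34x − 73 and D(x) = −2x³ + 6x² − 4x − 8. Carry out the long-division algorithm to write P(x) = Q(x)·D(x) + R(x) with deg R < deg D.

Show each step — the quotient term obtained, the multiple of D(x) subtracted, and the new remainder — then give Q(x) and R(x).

Step 1: lead(−18x⁸ + 48x⁷ − 4x⁶ − 112x⁵ − 38x⁴ + 68x³ + 104x² − 34x − 73) ÷ lead(D) = −18x⁸ ÷ −2x³ = 9x⁵. Subtract (9x⁵)·D = −18x⁸ + 54x⁷ − 36x⁶ − 72x⁵. Remainder: −6x⁷ + 32x⁶ − 40x⁵ − 38x⁴ + 68x³ + 104x² − 34x − 73.
Step 2: lead(−6x⁷ + 32x⁶ − 40x⁵ − 38x⁴ + 68x³ + 104x² − 34x − 73) ÷ lead(D) = −6x⁷ ÷ −2x³ = 3x⁴. Subtract (3x⁴)·D = −6x⁷ + 18x⁶ − 12x⁵ − 24x⁴. Remainder: 14x⁶ − 28x⁵ − 14x⁴ + 68x³ + 104x² − 34x − 73.
Step 3: lead(14x⁶ − 28x⁵ − 14x⁴ + 68x³ + 104x² − 34x − 73) ÷ lead(D) = 14x⁶ ÷ −2x³ = −7x³. Subtract (−7x³)·D = 14x⁶ − 42x⁵ + 28x⁴ + 56x³. Remainder: 14x⁵ − 42x⁴ + 12x³ + 104x² − 34x − 73.
Step 4: lead(14x⁵ − 42x⁴ + 12x³ + 104x² − 34x − 73) ÷ lead(D) = 14x⁵ ÷ −2x³ = −7x². Subtract (−7x²)·D = 14x⁵ − 42x⁴ + 28x³ + 56x². Remainder: −16x³ + 48x² − 34x − 73.
Step 5: lead(−16x³ + 48x² − 34x − 73) ÷ lead(D) = −16x³ ÷ −2x³ = 8. Subtract (8)·D = −16x³ + 48x² − 32x − 64. Remainder: −2x − 9.

Q(x) = 9x⁵ + 3x⁴ − 7x³ − 7x² + 8; R(x) = −2x − 9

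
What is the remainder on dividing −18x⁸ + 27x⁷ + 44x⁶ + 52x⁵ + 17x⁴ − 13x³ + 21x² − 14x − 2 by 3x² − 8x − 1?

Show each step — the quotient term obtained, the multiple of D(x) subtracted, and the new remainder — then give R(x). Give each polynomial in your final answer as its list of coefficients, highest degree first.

Step 1: lead(−18x⁸ + 27x⁷ + 44x⁶ + 52x⁵ + 17x⁴ − 13x³ + 21x² − 14x − 2) ÷ lead(D) = −18x⁸ ÷ 3x² = −6x⁶. Subtract (−6x⁶)·D = −18x⁸ + 48x⁷ + 6x⁶. Remainder: −21x⁷ + 38x⁶ + 52x⁵ + 17x⁴ − 13x³ + 21x² − 14x − 2.
Step 2: lead(−21x⁷ + 38x⁶ + 52x⁵ + 17x⁴ − 13x³ + 21x² − 14x − 2) ÷ lead(D) = −21x⁷ ÷ 3x² = −7x⁵. Subtract (−7x⁵)·D = −21x⁷ + 56x⁶ + 7x⁵. Remainder: −18x⁶ + 45x⁵ + 17x⁴ − 13x³ + 21x² − 14x − 2.
Step 3: lead(−18x⁶ + 45x⁵ + 17x⁴ − 13x³ + 21x² − 14x − 2) ÷ lead(D) = −18x⁶ ÷ 3x² = −6x⁴. Subtract (−6x⁴)·D = −18x⁶ + 48x⁵ + 6x⁴. Remainder: −3x⁵ + 11x⁴ − 13x³ + 21x² − 14x − 2.
Step 4: lead(−3x⁵ + 11x⁴ − 13x³ + 21x² − 14x − 2) ÷ lead(D) = −3x⁵ ÷ 3x² = −x³. Subtract (−x³)·D = −3x⁵ + 8x⁴ + x³. Remainder: 3x⁴ − 14x³ + 21x² − 14x − 2.
Step 5: lead(3x⁴ − 14x³ + 21x² − 14x − 2) ÷ lead(D) = 3x⁴ ÷ 3x² = x². Subtract (x²)·D = 3x⁴ − 8x³ − x². Remainder: −6x³ + 22x² − 14x − 2.
Step 6: lead(−6x³ + 22x² − 14x − 2) ÷ lead(D) = −6x³ ÷ 3x² = −2x. Subtract (−2x)·D = −6x³ + 16x² + 2x. Remainder: 6x² − 16x − 2.
Step 7: lead(6x² − 16x − 2) ÷ lead(D) = 6x² ÷ 3x² = 2. Subtract (2)·D = 6x² − 16x − 2. Remainder: 0.

R = [0]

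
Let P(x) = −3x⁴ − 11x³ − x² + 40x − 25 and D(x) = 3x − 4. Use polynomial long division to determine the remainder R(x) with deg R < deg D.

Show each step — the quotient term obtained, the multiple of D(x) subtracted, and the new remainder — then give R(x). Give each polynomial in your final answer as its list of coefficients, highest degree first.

R = [-9]

Step 1: lead(−3x⁴ − 11x³ − x² + 40x − 25) ÷ lead(D) = −3x⁴ ÷ 3x = −x³. Subtract (−x³)·D = −3x⁴ + 4x³. Remainder: −15x³ − x² + 40x − 25.
Step 2: lead(−15x³ − x² + 40x − 25) ÷ lead(D) = −15x³ ÷ 3x = −5x². Subtract (−5x²)·D = −15x³ + 20x². Remainder: −21x² + 40x − 25.
Step 3: lead(−21x² + 40x − 25) ÷ lead(D) = −21x² ÷ 3x = −7x. Subtract (−7x)·D = −21x² + 28x. Remainder: 12x − 25.
Step 4: lead(12x − 25) ÷ lead(D) = 12x ÷ 3x = 4. Subtract (4)·D = 12x − 16. Remainder: −9.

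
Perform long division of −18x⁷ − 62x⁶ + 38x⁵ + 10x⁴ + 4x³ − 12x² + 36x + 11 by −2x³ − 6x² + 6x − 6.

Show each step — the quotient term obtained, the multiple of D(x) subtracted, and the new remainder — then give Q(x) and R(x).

Step 1: lead(−18x⁷ − 62x⁶ + 38x⁵ + 10x⁴ + 4x³ − 12x² + 36x + 11) ÷ lead(D) = −18x⁷ ÷ −2x³ = 9x⁴. Subtract (9x⁴)·D = −18x⁷ − 54x⁶ + 54x⁵ − 54x⁴. Remainder: −8x⁶ − 16x⁵ + 64x⁴ + 4x³ − 12x² + 36x + 11.
Step 2: lead(−8x⁶ − 16x⁵ + 64x⁴ + 4x³ − 12x² + 36x + 11) ÷ lead(D) = −8x⁶ ÷ −2x³ = 4x³. Subtract (4x³)·D = −8x⁶ − 24x⁵ + 24x⁴ − 24x³. Remainder: 8x⁵ + 40x⁴ + 28x³ − 12x² + 36x + 11.
Step 3: lead(8x⁵ + 40x⁴ + 28x³ − 12x² + 36x + 11) ÷ lead(D) = 8x⁵ ÷ −2x³ = −4x². Subtract (−4x²)·D = 8x⁵ + 24x⁴ − 24x³ + 24x². Remainder: 16x⁴ + 52x³ − 36x² + 36x + 11.
Step 4: lead(16x⁴ + 52x³ − 36x² + 36x + 11) ÷ lead(D) = 16x⁴ ÷ −2x³ = −8x. Subtract (−8x)·D = 16x⁴ + 48x³ − 48x² + 48x. Remainder: 4x³ + 12x² − 12x + 11.
Step 5: lead(4x³ + 12x² − 12x + 11) ÷ lead(D) = 4x³ ÷ −2x³ = −2. Subtract (−2)·D = 4x³ + 12x² − 12x + 12. Remainder: −1.

Q(x) = 9x⁴ + 4x³ − 4x² − 8x − 2; R(x) = −1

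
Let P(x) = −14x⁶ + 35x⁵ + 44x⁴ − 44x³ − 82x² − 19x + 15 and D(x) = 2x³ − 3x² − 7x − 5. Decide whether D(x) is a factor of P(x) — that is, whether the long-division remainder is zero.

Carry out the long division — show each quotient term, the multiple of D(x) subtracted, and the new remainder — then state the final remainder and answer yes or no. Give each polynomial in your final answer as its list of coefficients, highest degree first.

Step 1: lead(−14x⁶ + 35x⁵ + 44x⁴ − 44x³ − 82x² − 19x + 15) ÷ lead(D) = −14x⁶ ÷ 2x³ = −7x³. Subtract (−7x³)·D = −14x⁶ + 21x⁵ + 49x⁴ + 35x³. Remainder: 14x⁵ − 5x⁴ − 79x³ − 82x² − 19x + 15.
Step 2: lead(14x⁵ − 5x⁴ − 79x³ − 82x² − 19x + 15) ÷ lead(D) = 14x⁵ ÷ 2x³ = 7x². Subtract (7x²)·D = 14x⁵ − 21x⁴ − 49x³ − 35x². Remainder: 16x⁴ − 30x³ − 47x² − 19x + 15.
Step 3: lead(16x⁴ − 30x³ − 47x² − 19x + 15) ÷ lead(D) = 16x⁴ ÷ 2x³ = 8x. Subtract (8x)·D = 16x⁴ − 24x³ − 56x² − 40x. Remainder: −6x³ + 9x² + 21x + 15.
Step 4: lead(−6x³ + 9x² + 21x + 15) ÷ lead(D) = −6x³ ÷ 2x³ = −3. Subtract (−3)·D = −6x³ + 9x² + 21x + 15. Remainder: 0.

R = [0], so D(x) is a factor of P(x). yes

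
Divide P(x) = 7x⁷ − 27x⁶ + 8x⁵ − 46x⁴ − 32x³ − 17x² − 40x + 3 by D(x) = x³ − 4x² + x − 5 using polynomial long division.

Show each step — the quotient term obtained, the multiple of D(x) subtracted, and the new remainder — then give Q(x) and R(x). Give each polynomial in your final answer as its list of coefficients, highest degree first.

Step 1: lead(7x⁷ − 27x⁶ + 8x⁵ − 46x⁴ − 32x³ − 17x² − 40x + 3) ÷ lead(D) = 7x⁷ ÷ x³ = 7x⁴. Subtract (7x⁴)·D = 7x⁷ − 28x⁶ + 7x⁵ − 35x⁴. Remainder: x⁶ + x⁵ − 11x⁴ − 32x³ − 17x² − 40x + 3.
Step 2: lead(x⁶ + x⁵ − 11x⁴ − 32x³ − 17x² − 40x + 3) ÷ lead(D) = x⁶ ÷ x³ = x³. Subtract (x³)·D = x⁶ − 4x⁵ + x⁴ − 5x³. Remainder: 5x⁵ − 12x⁴ − 27x³ − 17x² − 40x + 3.
Step 3: lead(5x⁵ − 12x⁴ − 27x³ − 17x² − 40x + 3) ÷ lead(D) = 5x⁵ ÷ x³ = 5x². Subtract (5x²)·D = 5x⁵ − 20x⁴ + 5x³ − 25x². Remainder: 8x⁴ − 32x³ + 8x² − 40x + 3.
Step 4: lead(8x⁴ − 32x³ + 8x² − 40x + 3) ÷ lead(D) = 8x⁴ ÷ x³ = 8x. Subtract (8x)·D = 8x⁴ − 32x³ + 8x² − 40x. Remainder: 3.

Q = [7, 1, 5, 8, 0]; R = [3]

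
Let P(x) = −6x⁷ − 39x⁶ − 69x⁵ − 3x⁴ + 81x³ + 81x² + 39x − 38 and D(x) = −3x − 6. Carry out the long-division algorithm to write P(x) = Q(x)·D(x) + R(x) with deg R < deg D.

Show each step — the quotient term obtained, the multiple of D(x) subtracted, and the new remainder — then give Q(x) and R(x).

Step 1: lead(−6x⁷ − 39x⁶ − 69x⁵ − 3x⁴ + 81x³ + 81x² + 39x − 38) ÷ lead(D) = −6x⁷ ÷ −3x = 2x⁶. Subtract (2x⁶)·D = −6x⁷ − 12x⁶. Remainder: −27x⁶ − 69x⁵ − 3x⁴ + 81x³ + 81x² + 39x − 38.
Step 2: lead(−27x⁶ − 69x⁵ − 3x⁴ + 81x³ + 81x² + 39x − 38) ÷ lead(D) = −27x⁶ ÷ −3x = 9x⁵. Subtract (9x⁵)·D = −27x⁶ − 54x⁵. Remainder: −15x⁵ − 3x⁴ + 81x³ + 81x² + 39x − 38.
Step 3: lead(−15x⁵ − 3x⁴ + 81x³ + 81x² + 39x − 38) ÷ lead(D) = −15x⁵ ÷ −3x = 5x⁴. Subtract (5x⁴)·D = −15x⁵ − 30x⁴. Remainder: 27x⁴ + 81x³ + 81x² + 39x − 38.
Step 4: lead(27x⁴ + 81x³ + 81x² + 39x − 38) ÷ lead(D) = 27x⁴ ÷ −3x = −9x³. Subtract (−9x³)·D = 27x⁴ + 54x³. Remainder: 27x³ + 81x² + 39x − 38.
Step 5: lead(27x³ + 81x² + 39x − 38) ÷ lead(D) = 27x³ ÷ −3x = −9x². Subtract (−9x²)·D = 27x³ + 54x². Remainder: 27x² + 39x − 38.
Step 6: lead(27x² + 39x − 38) ÷ lead(D) = 27x² ÷ −3x = −9x. Subtract (−9x)·D = 27x² + 54x. Remainder: −15x − 38.
Step 7: lead(−15x − 38) ÷ lead(D) = −15x ÷ −3x = 5. Subtract (5)·D = −15x − 30. Remainder: −8.

Q(x) = 2x⁶ + 9x⁵ + 5x⁴ − 9x³ − 9x² − 9x + 5; R(x) = −8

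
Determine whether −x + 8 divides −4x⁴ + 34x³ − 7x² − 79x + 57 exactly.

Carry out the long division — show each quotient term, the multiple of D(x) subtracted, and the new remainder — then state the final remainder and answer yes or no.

R(x) = 1, so D(x) is not a factor of P(x). no

Step 1: lead(−4x⁴ + 34x³ − 7x² − 79x + 57) ÷ lead(D) = −4x⁴ ÷ −x = 4x³. Subtract (4x³)·D = −4x⁴ + 32x³. Remainder: 2x³ − 7x² − 79x + 57.
Step 2: lead(2x³ − 7x² − 79x + 57) ÷ lead(D) = 2x³ ÷ −x = −2x². Subtract (−2x²)·D = 2x³ − 16x². Remainder: 9x² − 79x + 57.
Step 3: lead(9x² − 79x + 57) ÷ lead(D) = 9x² ÷ −x = −9x. Subtract (−9x)·D = 9x² − 72x. Remainder: −7x + 57.
Step 4: lead(−7x + 57) ÷ lead(D) = −7x ÷ −x = 7. Subtract (7)·D = −7x + 56. Remainder: 1.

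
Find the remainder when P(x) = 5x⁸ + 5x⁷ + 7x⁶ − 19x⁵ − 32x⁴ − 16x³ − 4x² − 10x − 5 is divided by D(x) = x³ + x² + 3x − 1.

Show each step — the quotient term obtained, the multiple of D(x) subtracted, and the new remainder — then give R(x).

R(x) = −9

Step 1: lead(5x⁸ + 5x⁷ + 7x⁶ − 19x⁵ − 32x⁴ − 16x³ − 4x² − 10x − 5) ÷ lead(D) = 5x⁸ ÷ x³ = 5x⁵. Subtract (5x⁵)·D = 5x⁸ + 5x⁷ + 15x⁶ − 5x⁵. Remainder: −8x⁶ − 14x⁵ − 32x⁴ − 16x³ − 4x² − 10x − 5.
Step 2: lead(−8x⁶ − 14x⁵ − 32x⁴ − 16x³ − 4x² − 10x − 5) ÷ lead(D) = −8x⁶ ÷ x³ = −8x³. Subtract (−8x³)·D = −8x⁶ − 8x⁵ − 24x⁴ + 8x³. Remainder: −6x⁵ − 8x⁴ − 24x³ − 4x² − 10x − 5.
Step 3: lead(−6x⁵ − 8x⁴ − 24x³ − 4x² − 10x − 5) ÷ lead(D) = −6x⁵ ÷ x³ = −6x². Subtract (−6x²)·D = −6x⁵ − 6x⁴ − 18x³ + 6x². Remainder: −2x⁴ − 6x³ − 10x² − 10x − 5.
Step 4: lead(−2x⁴ − 6x³ − 10x² − 10x − 5) ÷ lead(D) = −2x⁴ ÷ x³ = −2x. Subtract (−2x)·D = −2x⁴ − 2x³ − 6x² + 2x. Remainder: −4x³ − 4x² − 12x − 5.
Step 5: lead(−4x³ − 4x² − 12x − 5) ÷ lead(D) = −4x³ ÷ x³ = −4. Subtract (−4)·D = −4x³ − 4x² − 12x + 4. Remainder: −9.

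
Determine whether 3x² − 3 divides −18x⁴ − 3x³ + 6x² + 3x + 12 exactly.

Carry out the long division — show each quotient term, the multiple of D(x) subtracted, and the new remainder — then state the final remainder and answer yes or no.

R(x) = 0, so D(x) is a factor of P(x). yes

Step 1: lead(−18x⁴ − 3x³ + 6x² + 3x + 12) ÷ lead(D) = −18x⁴ ÷ 3x² = −6x². Subtract (−6x²)·D = −18x⁴ + 18x². Remainder: −3x³ − 12x² + 3x + 12.
Step 2: lead(−3x³ − 12x² + 3x + 12) ÷ lead(D) = −3x³ ÷ 3x² = −x. Subtract (−x)·D = −3x³ + 3x. Remainder: −12x² + 12.
Step 3: lead(−12x² + 12) ÷ lead(D) = −12x² ÷ 3x² = −4. Subtract (−4)·D = −12x² + 12. Remainder: 0.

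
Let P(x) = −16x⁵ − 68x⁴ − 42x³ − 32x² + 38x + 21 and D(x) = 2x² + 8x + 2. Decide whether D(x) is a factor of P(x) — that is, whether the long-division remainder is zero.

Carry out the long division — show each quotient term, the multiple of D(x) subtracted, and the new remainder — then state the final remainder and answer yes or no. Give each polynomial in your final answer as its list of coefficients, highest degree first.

R = [9], so D(x) is not a factor of P(x). no

Step 1: lead(−16x⁵ − 68x⁴ − 42x³ − 32x² + 38x + 21) ÷ lead(D) = −16x⁵ ÷ 2x² = −8x³. Subtract (−8x³)·D = −16x⁵ − 64x⁴ − 16x³. Remainder: −4x⁴ − 26x³ − 32x² + 38x + 21.
Step 2: lead(−4x⁴ − 26x³ − 32x² + 38x + 21) ÷ lead(D) = −4x⁴ ÷ 2x² = −2x². Subtract (−2x²)·D = −4x⁴ − 16x³ − 4x². Remainder: −10x³ − 28x² + 38x + 21.
Step 3: lead(−10x³ − 28x² + 38x + 21) ÷ lead(D) = −10x³ ÷ 2x² = −5x. Subtract (−5x)·D = −10x³ − 40x² − 10x. Remainder: 12x² + 48x + 21.
Step 4: lead(12x² + 48x + 21) ÷ lead(D) = 12x² ÷ 2x² = 6. Subtract (6)·D = 12x² + 48x + 12. Remainder: 9.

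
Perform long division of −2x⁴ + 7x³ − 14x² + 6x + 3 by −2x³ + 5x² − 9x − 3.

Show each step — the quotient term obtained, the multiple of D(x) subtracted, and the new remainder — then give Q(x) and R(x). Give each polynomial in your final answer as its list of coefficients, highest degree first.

Step 1: lead(−2x⁴ + 7x³ − 14x² + 6x + 3) ÷ lead(D) = −2x⁴ ÷ −2x³ = x. Subtract (x)·D = −2x⁴ + 5x³ − 9x² − 3x. Remainder: 2x³ − 5x² + 9x + 3.
Step 2: lead(2x³ − 5x² + 9x + 3) ÷ lead(D) = 2x³ ÷ −2x³ = −1. Subtract (−1)·D = 2x³ − 5x² + 9x + 3. Remainder: 0.

Q = [1, -1]; R = [0]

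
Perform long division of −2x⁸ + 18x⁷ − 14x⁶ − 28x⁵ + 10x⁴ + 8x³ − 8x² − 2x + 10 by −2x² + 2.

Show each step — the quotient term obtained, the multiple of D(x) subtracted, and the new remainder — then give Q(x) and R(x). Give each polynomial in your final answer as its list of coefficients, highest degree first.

Step 1: lead(−2x⁸ + 18x⁷ − 14x⁶ − 28x⁵ + 10x⁴ + 8x³ − 8x² − 2x + 10) ÷ lead(D) = −2x⁸ ÷ −2x² = x⁶. Subtract (x⁶)·D = −2x⁸ + 2x⁶. Remainder: 18x⁷ − 16x⁶ − 28x⁵ + 10x⁴ + 8x³ − 8x² − 2x + 10.
Step 2: lead(18x⁷ − 16x⁶ − 28x⁵ + 10x⁴ + 8x³ − 8x² − 2x + 10) ÷ lead(D) = 18x⁷ ÷ −2x² = −9x⁵. Subtract (−9x⁵)·D = 18x⁷ − 18x⁵. Remainder: −16x⁶ − 10x⁵ + 10x⁴ + 8x³ − 8x² − 2x + 10.
Step 3: lead(−16x⁶ − 10x⁵ + 10x⁴ + 8x³ − 8x² − 2x + 10) ÷ lead(D) = −16x⁶ ÷ −2x² = 8x⁴. Subtract (8x⁴)·D = −16x⁶ + 16x⁴. Remainder: −10x⁵ − 6x⁴ + 8x³ − 8x² − 2x + 10.
Step 4: lead(−10x⁵ − 6x⁴ + 8x³ − 8x² − 2x + 10) ÷ lead(D) = −10x⁵ ÷ −2x² = 5x³. Subtract (5x³)·D = −10x⁵ + 10x³. Remainder: −6x⁴ − 2x³ − 8x² − 2x + 10.
Step 5: lead(−6x⁴ − 2x³ − 8x² − 2x + 10) ÷ lead(D) = −6x⁴ ÷ −2x² = 3x². Subtract (3x²)·D = −6x⁴ + 6x². Remainder: −2x³ − 14x² − 2x + 10.
Step 6: lead(−2x³ − 14x² − 2x + 10) ÷ lead(D) = −2x³ ÷ −2x² = x. Subtract (x)·D = −2x³ + 2x. Remainder: −14x² − 4x + 10.
Step 7: lead(−14x² − 4x + 10) ÷ lead(D) = −14x² ÷ −2x² = 7. Subtract (7)·D = −14x² + 14. Remainder: −4x − 4.

Q = [1, -9, 8, 5, 3, 1, 7]; R = [-4, -4]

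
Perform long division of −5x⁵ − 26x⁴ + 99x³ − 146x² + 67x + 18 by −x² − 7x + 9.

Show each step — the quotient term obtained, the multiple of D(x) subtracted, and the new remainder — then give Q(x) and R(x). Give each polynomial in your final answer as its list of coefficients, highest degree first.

Step 1: lead(−5x⁵ − 26x⁴ + 99x³ − 146x² + 67x + 18) ÷ lead(D) = −5x⁵ ÷ −x² = 5x³. Subtract (5x³)·D = −5x⁵ − 35x⁴ + 45x³. Remainder: 9x⁴ + 54x³ − 146x² + 67x + 18.
Step 2: lead(9x⁴ + 54x³ − 146x² + 67x + 18) ÷ lead(D) = 9x⁴ ÷ −x² = −9x². Subtract (−9x²)·D = 9x⁴ + 63x³ − 81x². Remainder: −9x³ − 65x² + 67x + 18.
Step 3: lead(−9x³ − 65x² + 67x + 18) ÷ lead(D) = −9x³ ÷ −x² = 9x. Subtract (9x)·D = −9x³ − 63x² + 81x. Remainder: −2x² − 14x + 18.
Step 4: lead(−2x² − 14x + 18) ÷ lead(D) = −2x² ÷ −x² = 2. Subtract (2)·D = −2x² − 14x + 18. Remainder: 0.

Q = [5, -9, 9, 2]; R = [0]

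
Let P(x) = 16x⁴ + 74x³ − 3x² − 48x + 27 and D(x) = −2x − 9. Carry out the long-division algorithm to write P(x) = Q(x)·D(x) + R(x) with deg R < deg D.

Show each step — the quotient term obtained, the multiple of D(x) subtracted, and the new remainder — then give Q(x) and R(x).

Q(x) = −8x³ − x² + 6x − 3; R(x) = 0

Step 1: lead(16x⁴ + 74x³ − 3x² − 48x + 27) ÷ lead(D) = 16x⁴ ÷ −2x = −8x³. Subtract (−8x³)·D = 16x⁴ + 72x³. Remainder: 2x³ − 3x² − 48x + 27.
Step 2: lead(2x³ − 3x² − 48x + 27) ÷ lead(D) = 2x³ ÷ −2x = −x². Subtract (−x²)·D = 2x³ + 9x². Remainder: −12x² − 48x + 27.
Step 3: lead(−12x² − 48x + 27) ÷ lead(D) = −12x² ÷ −2x = 6x. Subtract (6x)·D = −12x² − 54x. Remainder: 6x + 27.
Step 4: lead(6x + 27) ÷ lead(D) = 6x ÷ −2x = −3. Subtract (−3)·D = 6x + 27. Remainder: 0.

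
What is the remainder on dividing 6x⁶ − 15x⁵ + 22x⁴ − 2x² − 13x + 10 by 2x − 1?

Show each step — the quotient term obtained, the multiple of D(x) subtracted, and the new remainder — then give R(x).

Step 1: lead(6x⁶ − 15x⁵ + 22x⁴ − 2x² − 13x + 10) ÷ lead(D) = 6x⁶ ÷ 2x = 3x⁵. Subtract (3x⁵)·D = 6x⁶ − 3x⁵. Remainder: −12x⁵ + 22x⁴ − 2x² − 13x + 10.
Step 2: lead(−12x⁵ + 22x⁴ − 2x² − 13x + 10) ÷ lead(D) = −12x⁵ ÷ 2x = −6x⁴. Subtract (−6x⁴)·D = −12x⁵ + 6x⁴. Remainder: 16x⁴ − 2x² − 13x + 10.
Step 3: lead(16x⁴ − 2x² − 13x + 10) ÷ lead(D) = 16x⁴ ÷ 2x = 8x³. Subtract (8x³)·D = 16x⁴ − 8x³. Remainder: 8x³ − 2x² − 13x + 10.
Step 4: lead(8x³ − 2x² − 13x + 10) ÷ lead(D) = 8x³ ÷ 2x = 4x². Subtract (4x²)·D = 8x³ − 4x². Remainder: 2x² − 13x + 10.
Step 5: lead(2x² − 13x + 10) ÷ lead(D) = 2x² ÷ 2x = x. Subtract (x)·D = 2x² − x. Remainder: −12x + 10.
Step 6: lead(−12x + 10) ÷ lead(D) = −12x ÷ 2x = −6. Subtract (−6)·D = −12x + 6. Remainder: 4.

R(x) = 4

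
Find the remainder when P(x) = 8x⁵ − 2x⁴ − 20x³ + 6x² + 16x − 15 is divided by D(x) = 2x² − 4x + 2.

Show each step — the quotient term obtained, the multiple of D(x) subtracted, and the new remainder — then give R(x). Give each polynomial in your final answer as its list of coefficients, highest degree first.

Step 1: lead(8x⁵ − 2x⁴ − 20x³ + 6x² + 16x − 15) ÷ lead(D) = 8x⁵ ÷ 2x² = 4x³. Subtract (4x³)·D = 8x⁵ − 16x⁴ + 8x³. Remainder: 14x⁴ − 28x³ + 6x² + 16x − 15.
Step 2: lead(14x⁴ − 28x³ + 6x² + 16x − 15) ÷ lead(D) = 14x⁴ ÷ 2x² = 7x². Subtract (7x²)·D = 14x⁴ − 28x³ + 14x². Remainder: −8x² + 16x − 15.
Step 3: lead(−8x² + 16x − 15) ÷ lead(D) = −8x² ÷ 2x² = −4. Subtract (−4)·D = −8x² + 16x − 8. Remainder: −7.

R = [-7]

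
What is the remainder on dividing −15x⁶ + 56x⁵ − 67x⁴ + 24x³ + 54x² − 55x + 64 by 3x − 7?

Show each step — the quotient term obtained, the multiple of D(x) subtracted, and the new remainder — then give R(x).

R(x) = 1

Step 1: lead(−15x⁶ + 56x⁵ − 67x⁴ + 24x³ + 54x² − 55x + 64) ÷ lead(D) = −15x⁶ ÷ 3x = −5x⁵. Subtract (−5x⁵)·D = −15x⁶ + 35x⁵. Remainder: 21x⁵ − 67x⁴ + 24x³ + 54x² − 55x + 64.
Step 2: lead(21x⁵ − 67x⁴ + 24x³ + 54x² − 55x + 64) ÷ lead(D) = 21x⁵ ÷ 3x = 7x⁴. Subtract (7x⁴)·D = 21x⁵ − 49x⁴. Remainder: −18x⁴ + 24x³ + 54x² − 55x + 64.
Step 3: lead(−18x⁴ + 24x³ + 54x² − 55x + 64) ÷ lead(D) = −18x⁴ ÷ 3x = −6x³. Subtract (−6x³)·D = −18x⁴ + 42x³. Remainder: −18x³ + 54x² − 55x + 64.
Step 4: lead(−18x³ + 54x² − 55x + 64) ÷ lead(D) = −18x³ ÷ 3x = −6x². Subtract (−6x²)·D = −18x³ + 42x². Remainder: 12x² − 55x + 64.
Step 5: lead(12x² − 55x + 64) ÷ lead(D) = 12x² ÷ 3x = 4x. Subtract (4x)·D = 12x² − 28x. Remainder: −27x + 64.
Step 6: lead(−27x + 64) ÷ lead(D) = −27x ÷ 3x = −9. Subtract (−9)·D = −27x + 63. Remainder: 1.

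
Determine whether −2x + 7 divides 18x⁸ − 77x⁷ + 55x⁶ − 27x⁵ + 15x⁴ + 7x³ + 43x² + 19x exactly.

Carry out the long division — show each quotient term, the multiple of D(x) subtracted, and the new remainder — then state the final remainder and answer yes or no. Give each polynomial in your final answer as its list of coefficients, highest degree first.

R = [-7], so D(x) is not a factor of P(x). no

Step 1: lead(18x⁸ − 77x⁷ + 55x⁶ − 27x⁵ + 15x⁴ + 7x³ + 43x² + 19x) ÷ lead(D) = 18x⁸ ÷ −2x = −9x⁷. Subtract (−9x⁷)·D = 18x⁸ − 63x⁷. Remainder: −14x⁷ + 55x⁶ − 27x⁵ + 15x⁴ + 7x³ + 43x² + 19x.
Step 2: lead(−14x⁷ + 55x⁶ − 27x⁵ + 15x⁴ + 7x³ + 43x² + 19x) ÷ lead(D) = −14x⁷ ÷ −2x = 7x⁶. Subtract (7x⁶)·D = −14x⁷ + 49x⁶. Remainder: 6x⁶ − 27x⁵ + 15x⁴ + 7x³ + 43x² + 19x.
Step 3: lead(6x⁶ − 27x⁵ + 15x⁴ + 7x³ + 43x² + 19x) ÷ lead(D) = 6x⁶ ÷ −2x = −3x⁵. Subtract (−3x⁵)·D = 6x⁶ − 21x⁵. Remainder: −6x⁵ + 15x⁴ + 7x³ + 43x² + 19x.
Step 4: lead(−6x⁵ + 15x⁴ + 7x³ + 43x² + 19x) ÷ lead(D) = −6x⁵ ÷ −2x = 3x⁴. Subtract (3x⁴)·D = −6x⁵ + 21x⁴. Remainder: −6x⁴ + 7x³ + 43x² + 19x.
Step 5: lead(−6x⁴ + 7x³ + 43x² + 19x) ÷ lead(D) = −6x⁴ ÷ −2x = 3x³. Subtract (3x³)·D = −6x⁴ + 21x³. Remainder: −14x³ + 43x² + 19x.
Step 6: lead(−14x³ + 43x² + 19x) ÷ lead(D) = −14x³ ÷ −2x = 7x². Subtract (7x²)·D = −14x³ + 49x². Remainder: −6x² + 19x.
Step 7: lead(−6x² + 19x) ÷ lead(D) = −6x² ÷ −2x = 3x. Subtract (3x)·D = −6x² + 21x. Remainder: −2x.
Step 8: lead(−2x) ÷ lead(D) = −2x ÷ −2x = 1. Subtract (1)·D = −2x + 7. Remainder: −7.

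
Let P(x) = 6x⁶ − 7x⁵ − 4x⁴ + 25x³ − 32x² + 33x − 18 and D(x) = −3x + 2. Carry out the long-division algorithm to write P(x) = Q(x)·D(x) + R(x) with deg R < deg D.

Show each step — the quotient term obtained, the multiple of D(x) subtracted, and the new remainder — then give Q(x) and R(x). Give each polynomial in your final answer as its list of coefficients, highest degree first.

Step 1: lead(6x⁶ − 7x⁵ − 4x⁴ + 25x³ − 32x² + 33x − 18) ÷ lead(D) = 6x⁶ ÷ −3x = −2x⁵. Subtract (−2x⁵)·D = 6x⁶ − 4x⁵. Remainder: −3x⁵ − 4x⁴ + 25x³ − 32x² + 33x − 18.
Step 2: lead(−3x⁵ − 4x⁴ + 25x³ − 32x² + 33x − 18) ÷ lead(D) = −3x⁵ ÷ −3x = x⁴. Subtract (x⁴)·D = −3x⁵ + 2x⁴. Remainder: −6x⁴ + 25x³ − 32x² + 33x − 18.
Step 3: lead(−6x⁴ + 25x³ − 32x² + 33x − 18) ÷ lead(D) = −6x⁴ ÷ −3x = 2x³. Subtract (2x³)·D = −6x⁴ + 4x³. Remainder: 21x³ − 32x² + 33x − 18.
Step 4: lead(21x³ − 32x² + 33x − 18) ÷ lead(D) = 21x³ ÷ −3x = −7x². Subtract (−7x²)·D = 21x³ − 14x². Remainder: −18x² + 33x − 18.
Step 5: lead(−18x² + 33x − 18) ÷ lead(D) = −18x² ÷ −3x = 6x. Subtract (6x)·D = −18x² + 12x. Remainder: 21x − 18.
Step 6: lead(21x − 18) ÷ lead(D) = 21x ÷ −3x = −7. Subtract (−7)·D = 21x − 14. Remainder: −4.

Q = [-2, 1, 2, -7, 6, -7]; R = [-4]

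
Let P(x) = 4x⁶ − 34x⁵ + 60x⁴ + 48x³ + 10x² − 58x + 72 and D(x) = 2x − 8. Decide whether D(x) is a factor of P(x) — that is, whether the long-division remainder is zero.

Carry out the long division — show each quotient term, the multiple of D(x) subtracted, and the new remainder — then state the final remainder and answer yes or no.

Step 1: lead(4x⁶ − 34x⁵ + 60x⁴ + 48x³ + 10x² − 58x + 72) ÷ lead(D) = 4x⁶ ÷ 2x = 2x⁵. Subtract (2x⁵)·D = 4x⁶ − 16x⁵. Remainder: −18x⁵ + 60x⁴ + 48x³ + 10x² − 58x + 72.
Step 2: lead(−18x⁵ + 60x⁴ + 48x³ + 10x² − 58x + 72) ÷ lead(D) = −18x⁵ ÷ 2x = −9x⁴. Subtract (−9x⁴)·D = −18x⁵ + 72x⁴. Remainder: −12x⁴ + 48x³ + 10x² − 58x + 72.
Step 3: lead(−12x⁴ + 48x³ + 10x² − 58x + 72) ÷ lead(D) = −12x⁴ ÷ 2x = −6x³. Subtract (−6x³)·D = −12x⁴ + 48x³. Remainder: 10x² − 58x + 72.
Step 4: lead(10x² − 58x + 72) ÷ lead(D) = 10x² ÷ 2x = 5x. Subtract (5x)·D = 10x² − 40x. Remainder: −18x + 72.
Step 5: lead(−18x + 72) ÷ lead(D) = −18x ÷ 2x = −9. Subtract (−9)·D = −18x + 72. Remainder: 0.

R(x) = 0, so D(x) is a factor of P(x). yes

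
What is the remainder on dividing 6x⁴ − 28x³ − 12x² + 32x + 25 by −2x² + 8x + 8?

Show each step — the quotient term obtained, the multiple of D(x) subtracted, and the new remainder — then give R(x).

R(x) = 9

Step 1: lead(6x⁴ − 28x³ − 12x² + 32x + 25) ÷ lead(D) = 6x⁴ ÷ −2x² = −3x². Subtract (−3x²)·D = 6x⁴ − 24x³ − 24x². Remainder: −4x³ + 12x² + 32x + 25.
Step 2: lead(−4x³ + 12x² + 32x + 25) ÷ lead(D) = −4x³ ÷ −2x² = 2x. Subtract (2x)·D = −4x³ + 16x² + 16x. Remainder: −4x² + 16x + 25.
Step 3: lead(−4x² + 16x + 25) ÷ lead(D) = −4x² ÷ −2x² = 2. Subtract (2)·D = −4x² + 16x + 16. Remainder: 9.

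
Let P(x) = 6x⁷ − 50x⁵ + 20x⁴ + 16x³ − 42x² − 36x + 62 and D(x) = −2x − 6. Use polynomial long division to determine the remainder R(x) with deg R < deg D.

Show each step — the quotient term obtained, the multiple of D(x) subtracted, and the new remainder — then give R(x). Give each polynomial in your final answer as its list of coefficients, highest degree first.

Step 1: lead(6x⁷ − 50x⁵ + 20x⁴ + 16x³ − 42x² − 36x + 62) ÷ lead(D) = 6x⁷ ÷ −2x = −3x⁶. Subtract (−3x⁶)·D = 6x⁷ + 18x⁶. Remainder: −18x⁶ − 50x⁵ + 20x⁴ + 16x³ − 42x² − 36x + 62.
Step 2: lead(−18x⁶ − 50x⁵ + 20x⁴ + 16x³ − 42x² − 36x + 62) ÷ lead(D) = −18x⁶ ÷ −2x = 9x⁵. Subtract (9x⁵)·D = −18x⁶ − 54x⁵. Remainder: 4x⁵ + 20x⁴ + 16x³ − 42x² − 36x + 62.
Step 3: lead(4x⁵ + 20x⁴ + 16x³ − 42x² − 36x + 62) ÷ lead(D) = 4x⁵ ÷ −2x = −2x⁴. Subtract (−2x⁴)·D = 4x⁵ + 12x⁴. Remainder: 8x⁴ + 16x³ − 42x² − 36x + 62.
Step 4: lead(8x⁴ + 16x³ − 42x² − 36x + 62) ÷ lead(D) = 8x⁴ ÷ −2x = −4x³. Subtract (−4x³)·D = 8x⁴ + 24x³. Remainder: −8x³ − 42x² − 36x + 62.
Step 5: lead(−8x³ − 42x² − 36x + 62) ÷ lead(D) = −8x³ ÷ −2x = 4x². Subtract (4x²)·D = −8x³ − 24x². Remainder: −18x² − 36x + 62.
Step 6: lead(−18x² − 36x + 62) ÷ lead(D) = −18x² ÷ −2x = 9x. Subtract (9x)·D = −18x² − 54x. Remainder: 18x + 62.
Step 7: lead(18x + 62) ÷ lead(D) = 18x ÷ −2x = −9. Subtract (−9)·D = 18x + 54. Remainder: 8.

R = [8]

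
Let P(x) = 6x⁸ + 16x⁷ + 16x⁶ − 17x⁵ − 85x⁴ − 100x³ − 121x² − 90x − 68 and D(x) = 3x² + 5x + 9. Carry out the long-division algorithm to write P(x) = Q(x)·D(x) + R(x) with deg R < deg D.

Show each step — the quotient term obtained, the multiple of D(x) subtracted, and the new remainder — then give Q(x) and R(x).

Q(x) = 2x⁶ + 2x⁵ − 4x⁴ − 5x³ − 8x² − 5x − 8; R(x) = −5x + 4

Step 1: lead(6x⁸ + 16x⁷ + 16x⁶ − 17x⁵ − 85x⁴ − 100x³ − 121x² − 90x − 68) ÷ lead(D) = 6x⁸ ÷ 3x² = 2x⁶. Subtract (2x⁶)·D = 6x⁸ + 10x⁷ + 18x⁶. Remainder: 6x⁷ − 2x⁶ − 17x⁵ − 85x⁴ − 100x³ − 121x² − 90x − 68.
Step 2: lead(6x⁷ − 2x⁶ − 17x⁵ − 85x⁴ − 100x³ − 121x² − 90x − 68) ÷ lead(D) = 6x⁷ ÷ 3x² = 2x⁵. Subtract (2x⁵)·D = 6x⁷ + 10x⁶ + 18x⁵. Remainder: −12x⁶ − 35x⁵ − 85x⁴ − 100x³ − 121x² − 90x − 68.
Step 3: lead(−12x⁶ − 35x⁵ − 85x⁴ − 100x³ − 121x² − 90x − 68) ÷ lead(D) = −12x⁶ ÷ 3x² = −4x⁴. Subtract (−4x⁴)·D = −12x⁶ − 20x⁵ − 36x⁴. Remainder: −15x⁵ − 49x⁴ − 100x³ − 121x² − 90x − 68.
Step 4: lead(−15x⁵ − 49x⁴ − 100x³ − 121x² − 90x − 68) ÷ lead(D) = −15x⁵ ÷ 3x² = −5x³. Subtract (−5x³)·D = −15x⁵ − 25x⁴ − 45x³. Remainder: −24x⁴ − 55x³ − 121x² − 90x − 68.
Step 5: lead(−24x⁴ − 55x³ − 121x² − 90x − 68) ÷ lead(D) = −24x⁴ ÷ 3x² = −8x². Subtract (−8x²)·D = −24x⁴ − 40x³ − 72x². Remainder: −15x³ − 49x² − 90x − 68.
Step 6: lead(−15x³ − 49x² − 90x − 68) ÷ lead(D) = −15x³ ÷ 3x² = −5x. Subtract (−5x)·D = −15x³ − 25x² − 45x. Remainder: −24x² − 45x − 68.
Step 7: lead(−24x² − 45x − 68) ÷ lead(D) = −24x² ÷ 3x² = −8. Subtract (−8)·D = −24x² − 40x − 72. Remainder: −5x + 4.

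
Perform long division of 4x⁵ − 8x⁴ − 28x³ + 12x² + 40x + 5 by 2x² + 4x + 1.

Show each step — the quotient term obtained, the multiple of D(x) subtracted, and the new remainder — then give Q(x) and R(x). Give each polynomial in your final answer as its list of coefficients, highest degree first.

Q = [2, -8, 1, 8]; R = [7, -3]

Step 1: lead(4x⁵ − 8x⁴ − 28x³ + 12x² + 40x + 5) ÷ lead(D) = 4x⁵ ÷ 2x² = 2x³. Subtract (2x³)·D = 4x⁵ + 8x⁴ + 2x³. Remainder: −16x⁴ − 30x³ + 12x² + 40x + 5.
Step 2: lead(−16x⁴ − 30x³ + 12x² + 40x + 5) ÷ lead(D) = −16x⁴ ÷ 2x² = −8x². Subtract (−8x²)·D = −16x⁴ − 32x³ − 8x². Remainder: 2x³ + 20x² + 40x + 5.
Step 3: lead(2x³ + 20x² + 40x + 5) ÷ lead(D) = 2x³ ÷ 2x² = x. Subtract (x)·D = 2x³ + 4x² + x. Remainder: 16x² + 39x + 5.
Step 4: lead(16x² + 39x + 5) ÷ lead(D) = 16x² ÷ 2x² = 8. Subtract (8)·D = 16x² + 32x + 8. Remainder: 7x − 3.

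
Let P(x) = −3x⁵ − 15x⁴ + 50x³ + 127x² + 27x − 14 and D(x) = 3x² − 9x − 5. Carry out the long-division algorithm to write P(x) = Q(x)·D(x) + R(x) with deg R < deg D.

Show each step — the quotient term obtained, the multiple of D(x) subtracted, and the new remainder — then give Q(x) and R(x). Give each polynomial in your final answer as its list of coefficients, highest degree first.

Q = [-1, -8, -9, 2]; R = [-4]

Step 1: lead(−3x⁵ − 15x⁴ + 50x³ + 127x² + 27x − 14) ÷ lead(D) = −3x⁵ ÷ 3x² = −x³. Subtract (−x³)·D = −3x⁵ + 9x⁴ + 5x³. Remainder: −24x⁴ + 45x³ + 127x² + 27x − 14.
Step 2: lead(−24x⁴ + 45x³ + 127x² + 27x − 14) ÷ lead(D) = −24x⁴ ÷ 3x² = −8x². Subtract (−8x²)·D = −24x⁴ + 72x³ + 40x². Remainder: −27x³ + 87x² + 27x − 14.
Step 3: lead(−27x³ + 87x² + 27x − 14) ÷ lead(D) = −27x³ ÷ 3x² = −9x. Subtract (−9x)·D = −27x³ + 81x² + 45x. Remainder: 6x² − 18x − 14.
Step 4: lead(6x² − 18x − 14) ÷ lead(D) = 6x² ÷ 3x² = 2. Subtract (2)·D = 6x² − 18x − 10. Remainder: −4.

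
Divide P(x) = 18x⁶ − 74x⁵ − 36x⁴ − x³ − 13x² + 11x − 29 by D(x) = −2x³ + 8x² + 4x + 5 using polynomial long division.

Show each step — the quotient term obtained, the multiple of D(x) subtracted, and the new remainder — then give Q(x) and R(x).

Step 1: lead(18x⁶ − 74x⁵ − 36x⁴ − x³ − 13x² + 11x − 29) ÷ lead(D) = 18x⁶ ÷ −2x³ = −9x³. Subtract (−9x³)·D = 18x⁶ − 72x⁵ − 36x⁴ − 45x³. Remainder: −2x⁵ + 44x³ − 13x² + 11x − 29.
Step 2: lead(−2x⁵ + 44x³ − 13x² + 11x − 29) ÷ lead(D) = −2x⁵ ÷ −2x³ = x². Subtract (x²)·D = −2x⁵ + 8x⁴ + 4x³ + 5x². Remainder: −8x⁴ + 40x³ − 18x² + 11x − 29.
Step 3: lead(−8x⁴ + 40x³ − 18x² + 11x − 29) ÷ lead(D) = −8x⁴ ÷ −2x³ = 4x. Subtract (4x)·D = −8x⁴ + 32x³ + 16x² + 20x. Remainder: 8x³ − 34x² − 9x − 29.
Step 4: lead(8x³ − 34x² − 9x − 29) ÷ lead(D) = 8x³ ÷ −2x³ = −4. Subtract (−4)·D = 8x³ − 32x² − 16x − 20. Remainder: −2x² + 7x − 9.

Q(x) = −9x³ + x² + 4x − 4; R(x) = −2x² + 7x − 9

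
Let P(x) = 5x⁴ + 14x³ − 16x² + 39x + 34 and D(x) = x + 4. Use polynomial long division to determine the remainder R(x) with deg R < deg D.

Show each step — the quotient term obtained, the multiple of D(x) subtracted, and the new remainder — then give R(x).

Step 1: lead(5x⁴ + 14x³ − 16x² + 39x + 34) ÷ lead(D) = 5x⁴ ÷ x = 5x³. Subtract (5x³)·D = 5x⁴ + 20x³. Remainder: −6x³ − 16x² + 39x + 34.
Step 2: lead(−6x³ − 16x² + 39x + 34) ÷ lead(D) = −6x³ ÷ x = −6x². Subtract (−6x²)·D = −6x³ − 24x². Remainder: 8x² + 39x + 34.
Step 3: lead(8x² + 39x + 34) ÷ lead(D) = 8x² ÷ x = 8x. Subtract (8x)·D = 8x² + 32x. Remainder: 7x + 34.
Step 4: lead(7x + 34) ÷ lead(D) = 7x ÷ x = 7. Subtract (7)·D = 7x + 28. Remainder: 6.

R(x) = 6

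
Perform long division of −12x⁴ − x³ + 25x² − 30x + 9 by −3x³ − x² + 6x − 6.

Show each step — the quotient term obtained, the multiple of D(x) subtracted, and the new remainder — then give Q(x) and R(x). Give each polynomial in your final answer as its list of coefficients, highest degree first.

Q = [4, -1]; R = [3]

Step 1: lead(−12x⁴ − x³ + 25x² − 30x + 9) ÷ lead(D) = −12x⁴ ÷ −3x³ = 4x. Subtract (4x)·D = −12x⁴ − 4x³ + 24x² − 24x. Remainder: 3x³ + x² − 6x + 9.
Step 2: lead(3x³ + x² − 6x + 9) ÷ lead(D) = 3x³ ÷ −3x³ = −1. Subtract (−1)·D = 3x³ + x² − 6x + 6. Remainder: 3.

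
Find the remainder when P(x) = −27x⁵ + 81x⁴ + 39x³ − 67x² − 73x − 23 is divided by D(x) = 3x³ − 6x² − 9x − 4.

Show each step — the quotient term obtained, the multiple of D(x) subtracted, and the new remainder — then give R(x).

Step 1: lead(−27x⁵ + 81x⁴ + 39x³ − 67x² − 73x − 23) ÷ lead(D) = −27x⁵ ÷ 3x³ = −9x². Subtract (−9x²)·D = −27x⁵ + 54x⁴ + 81x³ + 36x². Remainder: 27x⁴ − 42x³ − 103x² − 73x − 23.
Step 2: lead(27x⁴ − 42x³ − 103x² − 73x − 23) ÷ lead(D) = 27x⁴ ÷ 3x³ = 9x. Subtract (9x)·D = 27x⁴ − 54x³ − 81x² − 36x. Remainder: 12x³ − 22x² − 37x − 23.
Step 3: lead(12x³ − 22x² − 37x − 23) ÷ lead(D) = 12x³ ÷ 3x³ = 4. Subtract (4)·D = 12x³ − 24x² − 36x − 16. Remainder: 2x² − x − 7.

R(x) = 2x² − x − 7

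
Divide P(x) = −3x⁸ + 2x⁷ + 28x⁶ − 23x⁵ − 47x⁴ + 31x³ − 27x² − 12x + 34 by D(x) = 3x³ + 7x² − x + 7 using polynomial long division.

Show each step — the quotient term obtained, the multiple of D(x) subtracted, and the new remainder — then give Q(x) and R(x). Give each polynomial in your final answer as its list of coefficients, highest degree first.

Step 1: lead(−3x⁸ + 2x⁷ + 28x⁶ − 23x⁵ − 47x⁴ + 31x³ − 27x² − 12x + 34) ÷ lead(D) = −3x⁸ ÷ 3x³ = −x⁵. Subtract (−x⁵)·D = −3x⁸ − 7x⁷ + x⁶ − 7x⁵. Remainder: 9x⁷ + 27x⁶ − 16x⁵ − 47x⁴ + 31x³ − 27x² − 12x + 34.
Step 2: lead(9x⁷ + 27x⁶ − 16x⁵ − 47x⁴ + 31x³ − 27x² − 12x + 34) ÷ lead(D) = 9x⁷ ÷ 3x³ = 3x⁴. Subtract (3x⁴)·D = 9x⁷ + 21x⁶ − 3x⁵ + 21x⁴. Remainder: 6x⁶ − 13x⁵ − 68x⁴ + 31x³ − 27x² − 12x + 34.
Step 3: lead(6x⁶ − 13x⁵ − 68x⁴ + 31x³ − 27x² − 12x + 34) ÷ lead(D) = 6x⁶ ÷ 3x³ = 2x³. Subtract (2x³)·D = 6x⁶ + 14x⁵ − 2x⁴ + 14x³. Remainder: −27x⁵ − 66x⁴ + 17x³ − 27x² − 12x + 34.
Step 4: lead(−27x⁵ − 66x⁴ + 17x³ − 27x² − 12x + 34) ÷ lead(D) = −27x⁵ ÷ 3x³ = −9x². Subtract (−9x²)·D = −27x⁵ − 63x⁴ + 9x³ − 63x². Remainder: −3x⁴ + 8x³ + 36x² − 12x + 34.
Step 5: lead(−3x⁴ + 8x³ + 36x² − 12x + 34) ÷ lead(D) = −3x⁴ ÷ 3x³ = −x. Subtract (−x)·D = −3x⁴ − 7x³ + x² − 7x. Remainder: 15x³ + 35x² − 5x + 34.
Step 6: lead(15x³ + 35x² − 5x + 34) ÷ lead(D) = 15x³ ÷ 3x³ = 5. Subtract (5)·D = 15x³ + 35x² − 5x + 35. Remainder: −1.

Q = [-1, 3, 2, -9, -1, 5]; R = [-1]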